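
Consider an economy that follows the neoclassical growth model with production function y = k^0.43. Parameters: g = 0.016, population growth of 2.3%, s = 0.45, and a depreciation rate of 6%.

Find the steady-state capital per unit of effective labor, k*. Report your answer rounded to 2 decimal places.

k* = 14.24

Steady state requires s·f(k) = (n + g + δ)·k, i.e. s·k^α = (n + g + δ)·k.
Dividing both sides by k: k^(1−α) = s / (n + g + δ).
k^0.57 = 0.45 / (0.023 + 0.016 + 0.060) = 0.45 / 0.099 = 4.5455
k* = 4.5455^(1/0.57) ≈ 14.2447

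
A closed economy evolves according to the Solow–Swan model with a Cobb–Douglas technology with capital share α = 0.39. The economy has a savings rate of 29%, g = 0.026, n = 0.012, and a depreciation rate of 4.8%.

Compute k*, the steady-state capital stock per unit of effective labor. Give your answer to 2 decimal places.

k* ≈ 7.34

Steady state requires s·f(k) = (n + g + δ)·k, i.e. s·k^α = (n + g + δ)·k.
Dividing both sides by k: k^(1−α) = s / (n + g + δ).
k^0.61 = 0.29 / (0.012 + 0.026 + 0.048) = 0.29 / 0.086 = 3.3721
k* = 3.3721^(1/0.61) ≈ 7.3352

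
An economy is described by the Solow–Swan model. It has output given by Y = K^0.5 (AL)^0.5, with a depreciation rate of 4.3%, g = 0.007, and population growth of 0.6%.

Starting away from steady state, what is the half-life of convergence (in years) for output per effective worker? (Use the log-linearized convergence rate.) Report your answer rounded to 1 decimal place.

Near the steady state the convergence rate is λ = (1 − α)(n + g + δ).
λ = (1 − 0.5) × 0.056 = 0.5 × 0.056 = 0.0280
Half-life = ln 2 / λ = 0.6931 / 0.0280 ≈ 24.75 years

half-life ≈ 24.8 years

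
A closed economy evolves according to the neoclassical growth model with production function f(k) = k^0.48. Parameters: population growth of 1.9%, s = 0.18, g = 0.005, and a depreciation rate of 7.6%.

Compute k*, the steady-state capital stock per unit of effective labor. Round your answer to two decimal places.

Steady state requires s·f(k) = (n + g + δ)·k, i.e. s·k^α = (n + g + δ)·k.
Dividing both sides by k: k^(1−α) = s / (n + g + δ).
k^0.52 = 0.18 / (0.019 + 0.005 + 0.076) = 0.18 / 0.100 = 1.8000
k* = 1.8000^(1/0.52) ≈ 3.0968

k* = 3.10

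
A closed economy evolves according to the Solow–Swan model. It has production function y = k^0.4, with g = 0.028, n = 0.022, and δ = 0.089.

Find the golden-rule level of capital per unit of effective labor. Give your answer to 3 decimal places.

The golden rule sets f'(k) = n + g + δ, i.e. α·k^(α−1) = n + g + δ.
So k^(1−α) = α / (n + g + δ) = 0.4 / 0.139 = 2.8777.
k_gold = 2.8777^(1/0.6) ≈ 5.8220

k_gold ≈ 5.822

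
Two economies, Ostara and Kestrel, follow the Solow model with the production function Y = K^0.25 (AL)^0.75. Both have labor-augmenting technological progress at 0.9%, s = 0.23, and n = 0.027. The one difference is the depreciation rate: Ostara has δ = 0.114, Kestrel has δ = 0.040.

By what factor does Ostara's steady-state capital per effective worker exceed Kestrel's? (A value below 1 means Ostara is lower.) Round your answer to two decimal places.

k*_O / k*_K ≈ 0.40

Steady-state k* = [s/(n + g + δ)]^(1/(1−α)), so the ratio is [ (s_O/(n + g + δ)_O) / (s_K/(n + g + δ)_K) ]^1.3333.
s_O/(n + g + δ)_O = 0.23/0.150 = 1.5333; s_K/(n + g + δ)_K = 0.23/0.076 = 3.0263.
Ratio = (1.5333/3.0263)^1.3333 = 0.5067^1.3333 ≈ 0.4040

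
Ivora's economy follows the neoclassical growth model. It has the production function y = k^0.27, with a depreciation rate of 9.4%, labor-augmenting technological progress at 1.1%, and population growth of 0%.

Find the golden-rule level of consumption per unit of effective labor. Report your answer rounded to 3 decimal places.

At the golden rule, f'(k) = n + g + δ, so α·k^(α−1) = n + g + δ and k_gold = (α/(n + g + δ))^(1/(1−α)).
k_gold = (0.27/0.105)^(1/0.73) = 2.5714^1.3699 ≈ 3.6466
c_gold = f(k_gold) − (n + g + δ)·k_gold = 1.4181 − 0.105×3.6466 ≈ 1.0352

c_gold ≈ 1.035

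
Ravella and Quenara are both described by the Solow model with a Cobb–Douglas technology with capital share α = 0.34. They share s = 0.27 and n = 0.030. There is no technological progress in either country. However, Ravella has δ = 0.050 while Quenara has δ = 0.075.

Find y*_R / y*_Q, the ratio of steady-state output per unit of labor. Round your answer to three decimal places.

y*_R / y*_Q ≈ 1.150

Steady-state y* = [s/(n + δ)]^(α/(1−α)), so the ratio is [ (s_R/(n + δ)_R) / (s_Q/(n + δ)_Q) ]^0.5152.
s_R/(n + δ)_R = 0.27/0.080 = 3.3750; s_Q/(n + δ)_Q = 0.27/0.105 = 2.5714.
Ratio = (3.3750/2.5714)^0.5152 = 1.3125^0.5152 ≈ 1.1504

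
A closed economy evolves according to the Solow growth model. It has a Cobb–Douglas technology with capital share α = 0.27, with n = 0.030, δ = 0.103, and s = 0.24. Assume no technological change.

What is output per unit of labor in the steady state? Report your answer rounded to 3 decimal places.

y* ≈ 1.244

In steady state, investment equals break-even investment: s·k^α = (n + δ)·k.
Rearranging, k^(1−α) = s / (n + δ).
k^0.73 = 0.24 / (0.030 + 0.103) = 0.24 / 0.133 = 1.8045
k* = 1.8045^(1/0.73) ≈ 2.2448
y* = (k*)^α = 2.2448^0.27 ≈ 1.2440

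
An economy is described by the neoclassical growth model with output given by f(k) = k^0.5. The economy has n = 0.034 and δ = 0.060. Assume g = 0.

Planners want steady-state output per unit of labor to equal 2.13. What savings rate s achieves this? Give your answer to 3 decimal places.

s ≈ 0.200

In steady state, investment equals break-even investment: s·k^α = (n + δ)·k.
Since y* = [s/(n + δ)]^(α/(1−α)), we have s/(n + δ) = (y*)^((1−α)/α) = 2.13^1 = 2.1300.
Therefore s = 2.1300 × (n + δ) = 2.1300 × 0.094 = 0.2002.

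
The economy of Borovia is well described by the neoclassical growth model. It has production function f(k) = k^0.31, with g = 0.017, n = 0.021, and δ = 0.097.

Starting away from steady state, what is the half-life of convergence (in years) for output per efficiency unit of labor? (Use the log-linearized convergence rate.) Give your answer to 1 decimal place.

about 7.4 years

Near the steady state the convergence rate is λ = (1 − α)(n + g + δ).
λ = (1 − 0.31) × 0.135 = 0.69 × 0.135 = 0.09315
Half-life = ln 2 / λ = 0.6931 / 0.09315 ≈ 7.44 years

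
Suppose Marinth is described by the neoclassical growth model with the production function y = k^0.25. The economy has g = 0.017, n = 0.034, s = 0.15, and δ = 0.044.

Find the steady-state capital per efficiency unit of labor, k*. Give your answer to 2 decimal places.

k* = 1.84

At the steady state, Δk = 0, so s·k^α = (n + g + δ)·k.
Rearranging, k^(1−α) = s / (n + g + δ).
k^0.75 = 0.15 / (0.034 + 0.017 + 0.044) = 0.15 / 0.095 = 1.5789
k* = 1.5789^(1/0.75) ≈ 1.8385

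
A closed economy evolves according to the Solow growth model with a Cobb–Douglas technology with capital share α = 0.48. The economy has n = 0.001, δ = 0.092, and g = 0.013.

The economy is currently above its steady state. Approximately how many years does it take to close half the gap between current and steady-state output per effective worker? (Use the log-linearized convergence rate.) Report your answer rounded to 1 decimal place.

Near the steady state the convergence rate is λ = (1 − α)(n + g + δ).
λ = (1 − 0.48) × 0.106 = 0.52 × 0.106 = 0.05512
Half-life = ln 2 / λ = 0.6931 / 0.05512 ≈ 12.57 years

t_½ ≈ 12.6 years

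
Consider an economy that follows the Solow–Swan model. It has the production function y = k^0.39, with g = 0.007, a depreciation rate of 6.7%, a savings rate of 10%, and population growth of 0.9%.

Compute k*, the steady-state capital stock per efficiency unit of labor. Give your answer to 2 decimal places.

At the steady state, Δk = 0, so s·k^α = (n + g + δ)·k.
Rearranging, k^(1−α) = s / (n + g + δ).
k^0.61 = 0.10 / (0.009 + 0.007 + 0.067) = 0.10 / 0.083 = 1.2048
k* = 1.2048^(1/0.61) ≈ 1.3572

k* ≈ 1.36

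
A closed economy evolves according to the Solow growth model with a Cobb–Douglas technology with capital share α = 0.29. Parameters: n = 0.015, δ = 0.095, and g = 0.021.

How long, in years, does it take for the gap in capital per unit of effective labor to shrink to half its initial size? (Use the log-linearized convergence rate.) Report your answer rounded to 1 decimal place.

Near the steady state the convergence rate is λ = (1 − α)(n + g + δ).
λ = (1 − 0.29) × 0.131 = 0.71 × 0.131 = 0.09301
Half-life = ln 2 / λ = 0.6931 / 0.09301 ≈ 7.45 years

half-life ≈ 7.5 years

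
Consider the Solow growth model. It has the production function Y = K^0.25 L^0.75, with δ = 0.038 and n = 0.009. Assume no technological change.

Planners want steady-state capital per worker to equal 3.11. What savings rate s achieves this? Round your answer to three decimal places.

s ≈ 0.110

Steady state requires s·f(k) = (n + δ)·k, i.e. s·k^α = (n + δ)·k.
So s / (n + δ) = (k*)^(1−α) = 3.11^0.75 = 2.3419.
Therefore s = 2.3419 × (n + δ) = 2.3419 × 0.047 = 0.1101.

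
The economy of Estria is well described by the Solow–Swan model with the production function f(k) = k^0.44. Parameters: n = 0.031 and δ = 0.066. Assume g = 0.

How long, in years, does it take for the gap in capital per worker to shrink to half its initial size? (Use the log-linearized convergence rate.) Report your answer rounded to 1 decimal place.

half-life ≈ 12.8 years

Near the steady state the convergence rate is λ = (1 − α)(n + δ).
λ = (1 − 0.44) × 0.097 = 0.56 × 0.097 = 0.05432
Half-life = ln 2 / λ = 0.6931 / 0.05432 ≈ 12.76 years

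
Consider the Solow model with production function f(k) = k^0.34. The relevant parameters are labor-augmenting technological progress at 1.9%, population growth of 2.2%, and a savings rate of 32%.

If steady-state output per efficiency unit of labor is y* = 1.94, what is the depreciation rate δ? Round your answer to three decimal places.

Steady state requires s·f(k) = (n + g + δ)·k, i.e. s·k^α = (n + g + δ)·k.
Since y* = [s/(n + g + δ)]^(α/(1−α)), we have s/(n + g + δ) = (y*)^((1−α)/α) = 1.94^1.9412 = 3.6198.
Therefore n + g + δ = s / 3.6198 = 0.32 / 3.6198 = 0.0884, so δ = 0.0884 − 0.041 = 0.0474.

δ ≈ 0.047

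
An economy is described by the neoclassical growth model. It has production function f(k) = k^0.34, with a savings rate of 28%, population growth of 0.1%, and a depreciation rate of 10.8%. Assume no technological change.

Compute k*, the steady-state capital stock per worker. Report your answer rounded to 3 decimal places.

In steady state, investment equals break-even investment: s·k^α = (n + δ)·k.
Rearranging, k^(1−α) = s / (n + δ).
k^0.66 = 0.28 / (0.001 + 0.108) = 0.28 / 0.109 = 2.5688
k* = 2.5688^(1/0.66) ≈ 4.1764

k* = 4.176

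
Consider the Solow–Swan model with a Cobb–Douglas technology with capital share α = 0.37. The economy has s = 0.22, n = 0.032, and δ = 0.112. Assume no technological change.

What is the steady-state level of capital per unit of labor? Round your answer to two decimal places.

k* = 1.96

Steady state requires s·f(k) = (n + δ)·k, i.e. s·k^α = (n + δ)·k.
Rearranging, k^(1−α) = s / (n + δ).
k^0.63 = 0.22 / (0.032 + 0.112) = 0.22 / 0.144 = 1.5278
k* = 1.5278^(1/0.63) ≈ 1.9596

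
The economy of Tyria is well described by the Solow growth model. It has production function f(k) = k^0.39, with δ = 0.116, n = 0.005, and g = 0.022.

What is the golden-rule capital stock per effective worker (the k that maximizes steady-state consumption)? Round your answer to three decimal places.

The golden rule sets f'(k) = n + g + δ, i.e. α·k^(α−1) = n + g + δ.
So k^(1−α) = α / (n + g + δ) = 0.39 / 0.143 = 2.7273.
k_gold = 2.7273^(1/0.61) ≈ 5.1798

k_gold ≈ 5.180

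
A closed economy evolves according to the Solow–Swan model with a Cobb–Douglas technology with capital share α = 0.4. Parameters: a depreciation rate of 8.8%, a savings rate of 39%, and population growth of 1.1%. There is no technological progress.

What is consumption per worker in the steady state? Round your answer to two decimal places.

c* = 1.52

At the steady state, Δk = 0, so s·k^α = (n + δ)·k.
Rearranging, k^(1−α) = s / (n + δ).
k^0.6 = 0.39 / (0.011 + 0.088) = 0.39 / 0.099 = 3.9394
k* = 3.9394^(1/0.6) ≈ 9.8262
y* = (k*)^α = 9.8262^0.4 ≈ 2.4943
c* = (1 − s)·y* = (1 − 0.39) × 2.4943 ≈ 1.5215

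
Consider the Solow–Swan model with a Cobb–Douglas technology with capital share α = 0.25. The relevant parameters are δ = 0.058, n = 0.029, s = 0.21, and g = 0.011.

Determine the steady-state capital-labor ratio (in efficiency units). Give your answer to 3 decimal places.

At the steady state, Δk = 0, so s·k^α = (n + g + δ)·k.
Rearranging, k^(1−α) = s / (n + g + δ).
k^0.75 = 0.21 / (0.029 + 0.011 + 0.058) = 0.21 / 0.098 = 2.1429
k* = 2.1429^(1/0.75) ≈ 2.7627

k* = 2.763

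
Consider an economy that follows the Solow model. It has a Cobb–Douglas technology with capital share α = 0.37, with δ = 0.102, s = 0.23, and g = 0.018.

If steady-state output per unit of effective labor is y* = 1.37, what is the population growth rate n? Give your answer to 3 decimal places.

n ≈ 0.015

Steady state requires s·f(k) = (n + g + δ)·k, i.e. s·k^α = (n + g + δ)·k.
Since y* = [s/(n + g + δ)]^(α/(1−α)), we have s/(n + g + δ) = (y*)^((1−α)/α) = 1.37^1.7027 = 1.7092.
Therefore n + g + δ = s / 1.7092 = 0.23 / 1.7092 = 0.1346, so n = 0.1346 − 0.120 = 0.0146.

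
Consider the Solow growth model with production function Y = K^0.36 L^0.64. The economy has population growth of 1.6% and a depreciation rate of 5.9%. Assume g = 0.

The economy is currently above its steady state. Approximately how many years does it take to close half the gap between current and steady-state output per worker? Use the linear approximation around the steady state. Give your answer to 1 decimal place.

Near the steady state the convergence rate is λ = (1 − α)(n + δ).
λ = (1 − 0.36) × 0.075 = 0.64 × 0.075 = 0.0480
Half-life = ln 2 / λ = 0.6931 / 0.0480 ≈ 14.44 years

about 14.4 years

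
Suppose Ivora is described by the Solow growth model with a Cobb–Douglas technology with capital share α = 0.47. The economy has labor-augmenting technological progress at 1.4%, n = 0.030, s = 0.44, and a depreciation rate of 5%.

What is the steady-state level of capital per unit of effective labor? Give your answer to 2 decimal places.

At the steady state, Δk = 0, so s·k^α = (n + g + δ)·k.
Rearranging, k^(1−α) = s / (n + g + δ).
k^0.53 = 0.44 / (0.030 + 0.014 + 0.050) = 0.44 / 0.094 = 4.6809
k* = 4.6809^(1/0.53) ≈ 18.3981

k* = 18.40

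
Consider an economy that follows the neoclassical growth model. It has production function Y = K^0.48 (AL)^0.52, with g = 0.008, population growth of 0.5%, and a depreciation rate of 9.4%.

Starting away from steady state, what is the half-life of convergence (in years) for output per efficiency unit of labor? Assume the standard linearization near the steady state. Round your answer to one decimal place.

Near the steady state the convergence rate is λ = (1 − α)(n + g + δ).
λ = (1 − 0.48) × 0.107 = 0.52 × 0.107 = 0.05564
Half-life = ln 2 / λ = 0.6931 / 0.05564 ≈ 12.46 years

half-life ≈ 12.5 years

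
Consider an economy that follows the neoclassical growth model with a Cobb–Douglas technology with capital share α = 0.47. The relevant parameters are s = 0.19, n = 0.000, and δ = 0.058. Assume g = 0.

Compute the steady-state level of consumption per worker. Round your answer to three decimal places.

c* ≈ 2.320

Steady state requires s·f(k) = (n + δ)·k, i.e. s·k^α = (n + δ)·k.
Rearranging, k^(1−α) = s / (n + δ).
k^0.53 = 0.19 / (0.000 + 0.058) = 0.19 / 0.058 = 3.2759
k* = 3.2759^(1/0.53) ≈ 9.3826
y* = (k*)^α = 9.3826^0.47 ≈ 2.8641
c* = (1 − s)·y* = (1 − 0.19) × 2.8641 ≈ 2.3199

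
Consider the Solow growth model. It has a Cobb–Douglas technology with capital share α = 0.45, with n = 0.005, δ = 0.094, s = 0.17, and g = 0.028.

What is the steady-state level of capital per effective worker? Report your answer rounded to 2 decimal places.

At the steady state, Δk = 0, so s·k^α = (n + g + δ)·k.
Dividing both sides by k: k^(1−α) = s / (n + g + δ).
k^0.55 = 0.17 / (0.005 + 0.028 + 0.094) = 0.17 / 0.127 = 1.3386
k* = 1.3386^(1/0.55) ≈ 1.6993

k* ≈ 1.70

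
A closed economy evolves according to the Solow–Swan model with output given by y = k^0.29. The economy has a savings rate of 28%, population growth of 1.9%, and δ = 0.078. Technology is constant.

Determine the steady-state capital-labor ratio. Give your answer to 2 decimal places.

k* ≈ 4.45

Steady state requires s·f(k) = (n + δ)·k, i.e. s·k^α = (n + δ)·k.
Rearranging, k^(1−α) = s / (n + δ).
k^0.71 = 0.28 / (0.019 + 0.078) = 0.28 / 0.097 = 2.8866
k* = 2.8866^(1/0.71) ≈ 4.4507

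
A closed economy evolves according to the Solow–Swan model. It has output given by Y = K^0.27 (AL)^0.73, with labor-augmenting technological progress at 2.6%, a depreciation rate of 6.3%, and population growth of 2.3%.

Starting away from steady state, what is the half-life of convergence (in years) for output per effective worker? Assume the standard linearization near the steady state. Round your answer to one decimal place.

half-life ≈ 8.5 years

Near the steady state the convergence rate is λ = (1 − α)(n + g + δ).
λ = (1 − 0.27) × 0.112 = 0.73 × 0.112 = 0.08176
Half-life = ln 2 / λ = 0.6931 / 0.08176 ≈ 8.48 years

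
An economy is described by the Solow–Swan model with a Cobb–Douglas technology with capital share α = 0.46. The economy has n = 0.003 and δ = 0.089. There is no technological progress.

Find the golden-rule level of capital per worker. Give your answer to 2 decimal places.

k_gold ≈ 19.70

The golden rule sets f'(k) = n + δ, i.e. α·k^(α−1) = n + δ.
So k^(1−α) = α / (n + δ) = 0.46 / 0.092 = 5.0000.
k_gold = 5.0000^(1/0.54) ≈ 19.6965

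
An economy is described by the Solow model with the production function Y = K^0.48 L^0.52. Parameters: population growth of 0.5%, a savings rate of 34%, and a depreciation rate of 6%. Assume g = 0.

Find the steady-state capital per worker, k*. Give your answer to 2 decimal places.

k* ≈ 24.09

At the steady state, Δk = 0, so s·k^α = (n + δ)·k.
Dividing both sides by k: k^(1−α) = s / (n + δ).
k^0.52 = 0.34 / (0.005 + 0.060) = 0.34 / 0.065 = 5.2308
k* = 5.2308^(1/0.52) ≈ 24.0914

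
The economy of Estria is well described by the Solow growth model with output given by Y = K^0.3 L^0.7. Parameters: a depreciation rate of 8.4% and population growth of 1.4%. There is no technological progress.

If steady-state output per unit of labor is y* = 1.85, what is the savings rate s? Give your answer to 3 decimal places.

Steady state requires s·f(k) = (n + δ)·k, i.e. s·k^α = (n + δ)·k.
Since y* = [s/(n + δ)]^(α/(1−α)), we have s/(n + δ) = (y*)^((1−α)/α) = 1.85^2.3333 = 4.2014.
Therefore s = 4.2014 × (n + δ) = 4.2014 × 0.098 = 0.4117.

s ≈ 0.412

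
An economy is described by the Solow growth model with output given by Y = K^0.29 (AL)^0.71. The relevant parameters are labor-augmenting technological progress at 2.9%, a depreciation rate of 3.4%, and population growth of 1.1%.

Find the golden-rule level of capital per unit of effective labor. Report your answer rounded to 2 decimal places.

The golden rule sets f'(k) = n + g + δ, i.e. α·k^(α−1) = n + g + δ.
So k^(1−α) = α / (n + g + δ) = 0.29 / 0.074 = 3.9189.
k_gold = 3.9189^(1/0.71) ≈ 6.8461

k_gold ≈ 6.85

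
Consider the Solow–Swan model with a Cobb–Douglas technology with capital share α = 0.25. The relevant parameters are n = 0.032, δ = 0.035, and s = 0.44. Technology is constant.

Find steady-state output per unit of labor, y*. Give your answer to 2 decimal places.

In steady state, investment equals break-even investment: s·k^α = (n + δ)·k.
Rearranging, k^(1−α) = s / (n + δ).
k^0.75 = 0.44 / (0.032 + 0.035) = 0.44 / 0.067 = 6.5672
k* = 6.5672^(1/0.75) ≈ 12.2982
y* = (k*)^α = 12.2982^0.25 ≈ 1.8727

y* = 1.87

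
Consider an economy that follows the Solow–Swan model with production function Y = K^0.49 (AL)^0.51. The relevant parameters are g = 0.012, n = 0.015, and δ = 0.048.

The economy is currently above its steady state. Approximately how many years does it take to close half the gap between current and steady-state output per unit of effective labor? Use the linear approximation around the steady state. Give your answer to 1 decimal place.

Near the steady state the convergence rate is λ = (1 − α)(n + g + δ).
λ = (1 − 0.49) × 0.075 = 0.51 × 0.075 = 0.03825
Half-life = ln 2 / λ = 0.6931 / 0.03825 ≈ 18.12 years

about 18.1 years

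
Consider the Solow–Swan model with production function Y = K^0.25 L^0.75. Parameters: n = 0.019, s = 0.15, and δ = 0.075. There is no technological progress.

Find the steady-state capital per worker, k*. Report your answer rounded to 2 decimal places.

In steady state, investment equals break-even investment: s·k^α = (n + δ)·k.
Rearranging, k^(1−α) = s / (n + δ).
k^0.75 = 0.15 / (0.019 + 0.075) = 0.15 / 0.094 = 1.5957
k* = 1.5957^(1/0.75) ≈ 1.8647

k* = 1.86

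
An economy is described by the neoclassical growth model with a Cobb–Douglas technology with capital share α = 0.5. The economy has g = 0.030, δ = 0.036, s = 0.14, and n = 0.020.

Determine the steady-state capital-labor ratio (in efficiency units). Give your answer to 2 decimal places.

In steady state, investment equals break-even investment: s·k^α = (n + g + δ)·k.
Dividing both sides by k: k^(1−α) = s / (n + g + δ).
k^0.5 = 0.14 / (0.020 + 0.030 + 0.036) = 0.14 / 0.086 = 1.6279
k* = 1.6279^(1/0.5) ≈ 2.6501

k* ≈ 2.65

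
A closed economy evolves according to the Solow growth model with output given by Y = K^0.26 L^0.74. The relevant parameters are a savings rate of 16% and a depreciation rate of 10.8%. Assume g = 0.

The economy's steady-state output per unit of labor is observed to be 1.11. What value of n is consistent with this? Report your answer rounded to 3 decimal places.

n ≈ 0.011

In steady state, investment equals break-even investment: s·k^α = (n + δ)·k.
Since y* = [s/(n + δ)]^(α/(1−α)), we have s/(n + δ) = (y*)^((1−α)/α) = 1.11^2.8462 = 1.3459.
Therefore n + δ = s / 1.3459 = 0.16 / 1.3459 = 0.1189, so n = 0.1189 − 0.108 = 0.0109.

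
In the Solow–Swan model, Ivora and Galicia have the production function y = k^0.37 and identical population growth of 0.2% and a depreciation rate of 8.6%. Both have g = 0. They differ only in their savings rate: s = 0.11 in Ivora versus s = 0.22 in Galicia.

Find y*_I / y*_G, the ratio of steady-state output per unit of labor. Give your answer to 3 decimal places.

Steady-state y* = [s/(n + δ)]^(α/(1−α)), so the ratio is [ (s_I/(n + δ)_I) / (s_G/(n + δ)_G) ]^0.5873.
s_I/(n + δ)_I = 0.11/0.088 = 1.2500; s_G/(n + δ)_G = 0.22/0.088 = 2.5000.
Ratio = (1.2500/2.5000)^0.5873 = 0.5000^0.5873 ≈ 0.6656

y*_I / y*_G ≈ 0.666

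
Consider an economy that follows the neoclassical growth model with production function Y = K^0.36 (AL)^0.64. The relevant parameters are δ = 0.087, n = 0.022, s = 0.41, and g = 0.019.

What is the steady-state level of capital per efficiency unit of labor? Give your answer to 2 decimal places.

In steady state, investment equals break-even investment: s·k^α = (n + g + δ)·k.
Dividing both sides by k: k^(1−α) = s / (n + g + δ).
k^0.64 = 0.41 / (0.022 + 0.019 + 0.087) = 0.41 / 0.128 = 3.2031
k* = 3.2031^(1/0.64) ≈ 6.1653

k* = 6.17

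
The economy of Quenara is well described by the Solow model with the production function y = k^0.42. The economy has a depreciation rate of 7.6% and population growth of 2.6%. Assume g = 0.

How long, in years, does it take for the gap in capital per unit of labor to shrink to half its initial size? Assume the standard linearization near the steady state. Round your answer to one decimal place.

Near the steady state the convergence rate is λ = (1 − α)(n + δ).
λ = (1 − 0.42) × 0.102 = 0.58 × 0.102 = 0.05916
Half-life = ln 2 / λ = 0.6931 / 0.05916 ≈ 11.72 years

t_½ ≈ 11.7 years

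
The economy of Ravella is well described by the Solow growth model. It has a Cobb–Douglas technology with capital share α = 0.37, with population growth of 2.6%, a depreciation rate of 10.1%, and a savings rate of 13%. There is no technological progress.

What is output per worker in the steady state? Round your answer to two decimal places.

y* = 1.01

In steady state, investment equals break-even investment: s·k^α = (n + δ)·k.
Rearranging, k^(1−α) = s / (n + δ).
k^0.63 = 0.13 / (0.026 + 0.101) = 0.13 / 0.127 = 1.0236
k* = 1.0236^(1/0.63) ≈ 1.0377
y* = (k*)^α = 1.0377^0.37 ≈ 1.0138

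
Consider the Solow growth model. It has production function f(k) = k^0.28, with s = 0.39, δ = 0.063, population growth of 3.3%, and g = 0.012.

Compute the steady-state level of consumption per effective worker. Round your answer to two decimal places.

At the steady state, Δk = 0, so s·k^α = (n + g + δ)·k.
Rearranging, k^(1−α) = s / (n + g + δ).
k^0.72 = 0.39 / (0.033 + 0.012 + 0.063) = 0.39 / 0.108 = 3.6111
k* = 3.6111^(1/0.72) ≈ 5.9498
y* = (k*)^α = 5.9498^0.28 ≈ 1.6476
c* = (1 − s)·y* = (1 − 0.39) × 1.6476 ≈ 1.0050

c* ≈ 1.01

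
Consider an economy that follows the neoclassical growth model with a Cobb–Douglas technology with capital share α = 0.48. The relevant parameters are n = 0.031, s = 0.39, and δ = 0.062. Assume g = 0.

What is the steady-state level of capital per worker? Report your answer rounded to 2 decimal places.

In steady state, investment equals break-even investment: s·k^α = (n + δ)·k.
Rearranging, k^(1−α) = s / (n + δ).
k^0.52 = 0.39 / (0.031 + 0.062) = 0.39 / 0.093 = 4.1935
k* = 4.1935^(1/0.52) ≈ 15.7494

k* ≈ 15.75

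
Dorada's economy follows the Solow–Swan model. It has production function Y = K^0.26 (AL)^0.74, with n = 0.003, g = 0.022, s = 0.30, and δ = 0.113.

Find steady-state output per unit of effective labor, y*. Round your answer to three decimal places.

y* = 1.314

In steady state, investment equals break-even investment: s·k^α = (n + g + δ)·k.
Rearranging, k^(1−α) = s / (n + g + δ).
k^0.74 = 0.30 / (0.003 + 0.022 + 0.113) = 0.30 / 0.138 = 2.1739
k* = 2.1739^(1/0.74) ≈ 2.8558
y* = (k*)^α = 2.8558^0.26 ≈ 1.3137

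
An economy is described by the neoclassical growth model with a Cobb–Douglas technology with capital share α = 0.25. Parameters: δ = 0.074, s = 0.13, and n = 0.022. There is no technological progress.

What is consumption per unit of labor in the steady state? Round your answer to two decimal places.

At the steady state, Δk = 0, so s·k^α = (n + δ)·k.
Dividing both sides by k: k^(1−α) = s / (n + δ).
k^0.75 = 0.13 / (0.022 + 0.074) = 0.13 / 0.096 = 1.3542
k* = 1.3542^(1/0.75) ≈ 1.4982
y* = (k*)^α = 1.4982^0.25 ≈ 1.1063
c* = (1 − s)·y* = (1 − 0.13) × 1.1063 ≈ 0.9625

c* = 0.96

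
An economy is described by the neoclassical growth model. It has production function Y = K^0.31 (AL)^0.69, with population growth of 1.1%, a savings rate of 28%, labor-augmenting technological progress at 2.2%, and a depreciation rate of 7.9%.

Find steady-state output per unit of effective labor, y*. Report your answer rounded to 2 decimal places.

y* = 1.51

In steady state, investment equals break-even investment: s·k^α = (n + g + δ)·k.
Rearranging, k^(1−α) = s / (n + g + δ).
k^0.69 = 0.28 / (0.011 + 0.022 + 0.079) = 0.28 / 0.112 = 2.5000
k* = 2.5000^(1/0.69) ≈ 3.7733
y* = (k*)^α = 3.7733^0.31 ≈ 1.5093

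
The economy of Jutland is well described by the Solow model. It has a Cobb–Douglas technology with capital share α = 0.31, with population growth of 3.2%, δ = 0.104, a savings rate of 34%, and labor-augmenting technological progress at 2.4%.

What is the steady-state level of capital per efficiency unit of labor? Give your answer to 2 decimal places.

At the steady state, Δk = 0, so s·k^α = (n + g + δ)·k.
Rearranging, k^(1−α) = s / (n + g + δ).
k^0.69 = 0.34 / (0.032 + 0.024 + 0.104) = 0.34 / 0.160 = 2.1250
k* = 2.1250^(1/0.69) ≈ 2.9815

k* ≈ 2.98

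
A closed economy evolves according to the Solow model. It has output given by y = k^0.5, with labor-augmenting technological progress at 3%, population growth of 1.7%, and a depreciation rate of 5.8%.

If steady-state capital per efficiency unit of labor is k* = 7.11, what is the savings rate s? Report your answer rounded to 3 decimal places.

In steady state, investment equals break-even investment: s·k^α = (n + g + δ)·k.
So s / (n + g + δ) = (k*)^(1−α) = 7.11^0.5 = 2.6665.
Therefore s = 2.6665 × (n + g + δ) = 2.6665 × 0.105 = 0.2800.

s ≈ 0.280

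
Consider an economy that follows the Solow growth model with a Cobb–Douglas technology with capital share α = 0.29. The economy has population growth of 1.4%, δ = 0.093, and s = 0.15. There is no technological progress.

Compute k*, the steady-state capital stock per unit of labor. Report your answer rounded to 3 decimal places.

In steady state, investment equals break-even investment: s·k^α = (n + δ)·k.
Dividing both sides by k: k^(1−α) = s / (n + δ).
k^0.71 = 0.15 / (0.014 + 0.093) = 0.15 / 0.107 = 1.4019
k* = 1.4019^(1/0.71) ≈ 1.6093

k* = 1.609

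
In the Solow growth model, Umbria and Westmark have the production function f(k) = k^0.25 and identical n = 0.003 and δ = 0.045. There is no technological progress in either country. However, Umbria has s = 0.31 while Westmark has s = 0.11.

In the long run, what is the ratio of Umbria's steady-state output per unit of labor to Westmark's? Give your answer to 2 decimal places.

Steady-state y* = [s/(n + δ)]^(α/(1−α)), so the ratio is [ (s_U/(n + δ)_U) / (s_W/(n + δ)_W) ]^0.3333.
s_U/(n + δ)_U = 0.31/0.048 = 6.4583; s_W/(n + δ)_W = 0.11/0.048 = 2.2917.
Ratio = (6.4583/2.2917)^0.3333 = 2.8181^0.3333 ≈ 1.4124

y*_U / y*_W ≈ 1.41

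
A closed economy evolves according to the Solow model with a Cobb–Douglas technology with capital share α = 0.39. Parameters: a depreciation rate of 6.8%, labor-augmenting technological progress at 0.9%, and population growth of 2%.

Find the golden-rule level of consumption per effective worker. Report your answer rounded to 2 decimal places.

c_gold ≈ 1.48

At the golden rule, f'(k) = n + g + δ, so α·k^(α−1) = n + g + δ and k_gold = (α/(n + g + δ))^(1/(1−α)).
k_gold = (0.39/0.097)^(1/0.61) = 4.0206^1.6393 ≈ 9.7862
c_gold = f(k_gold) − (n + g + δ)·k_gold = 2.4341 − 0.097×9.7862 ≈ 1.4848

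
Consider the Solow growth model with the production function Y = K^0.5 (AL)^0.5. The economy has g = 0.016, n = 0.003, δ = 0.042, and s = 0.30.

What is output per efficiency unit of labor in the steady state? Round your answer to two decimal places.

In steady state, investment equals break-even investment: s·k^α = (n + g + δ)·k.
Dividing both sides by k: k^(1−α) = s / (n + g + δ).
k^0.5 = 0.30 / (0.003 + 0.016 + 0.042) = 0.30 / 0.061 = 4.9180
k* = 4.9180^(1/0.5) ≈ 24.1867
y* = (k*)^α = 24.1867^0.5 ≈ 4.9180

y* = 4.92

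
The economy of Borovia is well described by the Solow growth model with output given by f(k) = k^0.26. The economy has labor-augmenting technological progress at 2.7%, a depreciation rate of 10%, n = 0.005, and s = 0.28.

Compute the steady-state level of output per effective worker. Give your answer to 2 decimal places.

y* ≈ 1.30

In steady state, investment equals break-even investment: s·k^α = (n + g + δ)·k.
Rearranging, k^(1−α) = s / (n + g + δ).
k^0.74 = 0.28 / (0.005 + 0.027 + 0.100) = 0.28 / 0.132 = 2.1212
k* = 2.1212^(1/0.74) ≈ 2.7627
y* = (k*)^α = 2.7627^0.26 ≈ 1.3024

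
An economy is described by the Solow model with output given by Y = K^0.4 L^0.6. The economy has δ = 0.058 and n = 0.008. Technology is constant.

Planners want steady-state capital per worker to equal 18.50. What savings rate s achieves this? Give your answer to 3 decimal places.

At the steady state, Δk = 0, so s·k^α = (n + δ)·k.
So s / (n + δ) = (k*)^(1−α) = 18.50^0.6 = 5.7584.
Therefore s = 5.7584 × (n + δ) = 5.7584 × 0.066 = 0.3801.

s ≈ 0.380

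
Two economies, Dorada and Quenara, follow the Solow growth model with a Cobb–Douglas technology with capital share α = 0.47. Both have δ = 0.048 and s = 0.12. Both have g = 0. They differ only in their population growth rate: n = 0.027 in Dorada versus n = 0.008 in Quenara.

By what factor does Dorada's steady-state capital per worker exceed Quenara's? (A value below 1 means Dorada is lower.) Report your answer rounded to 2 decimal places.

k*_D / k*_Q ≈ 0.58

Steady-state k* = [s/(n + δ)]^(1/(1−α)), so the ratio is [ (s_D/(n + δ)_D) / (s_Q/(n + δ)_Q) ]^1.8868.
s_D/(n + δ)_D = 0.12/0.075 = 1.6000; s_Q/(n + δ)_Q = 0.12/0.056 = 2.1429.
Ratio = (1.6000/2.1429)^1.8868 = 0.7467^1.8868 ≈ 0.5763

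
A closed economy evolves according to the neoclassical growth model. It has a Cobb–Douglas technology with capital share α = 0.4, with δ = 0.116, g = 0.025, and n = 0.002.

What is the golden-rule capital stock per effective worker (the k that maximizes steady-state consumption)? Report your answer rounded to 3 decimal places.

k_gold ≈ 5.553

The golden rule sets f'(k) = n + g + δ, i.e. α·k^(α−1) = n + g + δ.
So k^(1−α) = α / (n + g + δ) = 0.4 / 0.143 = 2.7972.
k_gold = 2.7972^(1/0.6) ≈ 5.5531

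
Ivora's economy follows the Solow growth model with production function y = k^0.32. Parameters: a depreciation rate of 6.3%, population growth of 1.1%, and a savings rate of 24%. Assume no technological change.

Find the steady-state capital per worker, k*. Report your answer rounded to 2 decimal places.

k* ≈ 5.64

Steady state requires s·f(k) = (n + δ)·k, i.e. s·k^α = (n + δ)·k.
Rearranging, k^(1−α) = s / (n + δ).
k^0.68 = 0.24 / (0.011 + 0.063) = 0.24 / 0.074 = 3.2432
k* = 3.2432^(1/0.68) ≈ 5.6420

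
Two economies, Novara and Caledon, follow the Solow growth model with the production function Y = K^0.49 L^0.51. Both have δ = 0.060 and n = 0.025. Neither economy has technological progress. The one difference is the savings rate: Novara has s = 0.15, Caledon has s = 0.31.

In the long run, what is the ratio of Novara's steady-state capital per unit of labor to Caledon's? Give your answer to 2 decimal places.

Steady-state k* = [s/(n + δ)]^(1/(1−α)), so the ratio is [ (s_N/(n + δ)_N) / (s_C/(n + δ)_C) ]^1.9608.
s_N/(n + δ)_N = 0.15/0.085 = 1.7647; s_C/(n + δ)_C = 0.31/0.085 = 3.6471.
Ratio = (1.7647/3.6471)^1.9608 = 0.4839^1.9608 ≈ 0.2409

ratio ≈ 0.24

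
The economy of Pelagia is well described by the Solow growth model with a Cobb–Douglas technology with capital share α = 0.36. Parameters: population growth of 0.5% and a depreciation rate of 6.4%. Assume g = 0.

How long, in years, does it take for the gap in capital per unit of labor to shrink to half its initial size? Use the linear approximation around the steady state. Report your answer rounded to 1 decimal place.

half-life ≈ 15.7 years

Near the steady state the convergence rate is λ = (1 − α)(n + δ).
λ = (1 − 0.36) × 0.069 = 0.64 × 0.069 = 0.04416
Half-life = ln 2 / λ = 0.6931 / 0.04416 ≈ 15.70 years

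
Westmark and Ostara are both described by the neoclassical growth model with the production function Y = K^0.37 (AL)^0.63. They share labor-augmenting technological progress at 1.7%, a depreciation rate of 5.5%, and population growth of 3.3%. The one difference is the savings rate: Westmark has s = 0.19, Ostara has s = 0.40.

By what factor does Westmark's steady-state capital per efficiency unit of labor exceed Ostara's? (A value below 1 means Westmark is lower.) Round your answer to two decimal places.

ratio ≈ 0.31

Steady-state k* = [s/(n + g + δ)]^(1/(1−α)), so the ratio is [ (s_W/(n + g + δ)_W) / (s_O/(n + g + δ)_O) ]^1.5873.
s_W/(n + g + δ)_W = 0.19/0.105 = 1.8095; s_O/(n + g + δ)_O = 0.40/0.105 = 3.8095.
Ratio = (1.8095/3.8095)^1.5873 = 0.4750^1.5873 ≈ 0.3068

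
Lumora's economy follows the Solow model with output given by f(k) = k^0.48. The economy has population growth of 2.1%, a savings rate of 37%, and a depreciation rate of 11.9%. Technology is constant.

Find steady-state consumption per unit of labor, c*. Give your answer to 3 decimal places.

At the steady state, Δk = 0, so s·k^α = (n + δ)·k.
Dividing both sides by k: k^(1−α) = s / (n + δ).
k^0.52 = 0.37 / (0.021 + 0.119) = 0.37 / 0.140 = 2.6429
k* = 2.6429^(1/0.52) ≈ 6.4818
y* = (k*)^α = 6.4818^0.48 ≈ 2.4525
c* = (1 − s)·y* = (1 − 0.37) × 2.4525 ≈ 1.5451

c* ≈ 1.545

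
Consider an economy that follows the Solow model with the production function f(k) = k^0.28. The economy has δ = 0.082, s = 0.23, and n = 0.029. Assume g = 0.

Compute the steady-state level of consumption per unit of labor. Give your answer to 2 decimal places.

In steady state, investment equals break-even investment: s·k^α = (n + δ)·k.
Dividing both sides by k: k^(1−α) = s / (n + δ).
k^0.72 = 0.23 / (0.029 + 0.082) = 0.23 / 0.111 = 2.0721
k* = 2.0721^(1/0.72) ≈ 2.7508
y* = (k*)^α = 2.7508^0.28 ≈ 1.3275
c* = (1 − s)·y* = (1 − 0.23) × 1.3275 ≈ 1.0222

c* ≈ 1.02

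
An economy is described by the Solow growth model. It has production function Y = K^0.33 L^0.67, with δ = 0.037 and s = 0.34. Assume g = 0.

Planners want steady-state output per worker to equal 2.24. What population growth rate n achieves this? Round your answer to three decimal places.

At the steady state, Δk = 0, so s·k^α = (n + δ)·k.
Since y* = [s/(n + δ)]^(α/(1−α)), we have s/(n + δ) = (y*)^((1−α)/α) = 2.24^2.0303 = 5.1417.
Therefore n + δ = s / 5.1417 = 0.34 / 5.1417 = 0.0661, so n = 0.0661 − 0.037 = 0.0291.

n ≈ 0.029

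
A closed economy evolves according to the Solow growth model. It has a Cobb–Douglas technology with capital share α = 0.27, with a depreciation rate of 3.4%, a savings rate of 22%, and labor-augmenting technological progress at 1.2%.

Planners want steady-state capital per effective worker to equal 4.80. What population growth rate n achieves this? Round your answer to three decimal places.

n ≈ 0.024

In steady state, investment equals break-even investment: s·k^α = (n + g + δ)·k.
So s / (n + g + δ) = (k*)^(1−α) = 4.80^0.73 = 3.1427.
Therefore n + g + δ = s / 3.1427 = 0.22 / 3.1427 = 0.0700, so n = 0.0700 − 0.046 = 0.0240.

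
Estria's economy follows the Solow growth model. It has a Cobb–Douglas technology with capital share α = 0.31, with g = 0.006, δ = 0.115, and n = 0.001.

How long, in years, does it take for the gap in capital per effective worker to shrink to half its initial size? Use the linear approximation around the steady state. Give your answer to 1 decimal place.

t_½ ≈ 8.2 years

Near the steady state the convergence rate is λ = (1 − α)(n + g + δ).
λ = (1 − 0.31) × 0.122 = 0.69 × 0.122 = 0.08418
Half-life = ln 2 / λ = 0.6931 / 0.08418 ≈ 8.23 years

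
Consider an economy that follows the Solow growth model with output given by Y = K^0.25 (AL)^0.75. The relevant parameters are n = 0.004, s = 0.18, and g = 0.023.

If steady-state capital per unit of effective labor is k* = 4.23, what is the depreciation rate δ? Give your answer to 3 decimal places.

δ ≈ 0.034

In steady state, investment equals break-even investment: s·k^α = (n + g + δ)·k.
So s / (n + g + δ) = (k*)^(1−α) = 4.23^0.75 = 2.9495.
Therefore n + g + δ = s / 2.9495 = 0.18 / 2.9495 = 0.0610, so δ = 0.0610 − 0.027 = 0.0340.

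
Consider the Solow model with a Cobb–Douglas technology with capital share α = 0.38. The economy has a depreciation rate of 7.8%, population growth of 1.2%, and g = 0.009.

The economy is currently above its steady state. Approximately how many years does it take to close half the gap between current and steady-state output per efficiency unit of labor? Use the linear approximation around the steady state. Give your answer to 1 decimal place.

half-life ≈ 11.3 years

Near the steady state the convergence rate is λ = (1 − α)(n + g + δ).
λ = (1 − 0.38) × 0.099 = 0.62 × 0.099 = 0.06138
Half-life = ln 2 / λ = 0.6931 / 0.06138 ≈ 11.29 years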